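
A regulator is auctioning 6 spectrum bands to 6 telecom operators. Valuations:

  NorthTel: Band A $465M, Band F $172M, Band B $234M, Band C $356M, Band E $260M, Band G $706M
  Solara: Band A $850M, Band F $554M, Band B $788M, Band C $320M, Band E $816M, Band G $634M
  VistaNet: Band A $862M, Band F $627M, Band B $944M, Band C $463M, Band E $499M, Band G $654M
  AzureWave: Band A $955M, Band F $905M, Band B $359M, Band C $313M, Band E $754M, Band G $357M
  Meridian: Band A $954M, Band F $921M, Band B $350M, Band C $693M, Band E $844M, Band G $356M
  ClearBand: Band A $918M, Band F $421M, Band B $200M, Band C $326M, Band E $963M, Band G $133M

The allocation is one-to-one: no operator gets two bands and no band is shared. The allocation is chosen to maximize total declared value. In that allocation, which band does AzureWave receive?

AzureWave receives Band F.

Optimal: NorthTel→Band G ($706M), Solara→Band A ($850M), VistaNet→Band B ($944M), AzureWave→Band F ($905M), Meridian→Band C ($693M), ClearBand→Band E ($963M) — total 706+850+944+905+693+963 = $5061M.
Row-greedy (each operator in turn takes its best remaining band) gives $4575M, worse by 486.
AzureWave's own top band is Band A ($955M), but forcing AzureWave→Band A and reassigning the rest optimally gives only $4815M — worse by 246.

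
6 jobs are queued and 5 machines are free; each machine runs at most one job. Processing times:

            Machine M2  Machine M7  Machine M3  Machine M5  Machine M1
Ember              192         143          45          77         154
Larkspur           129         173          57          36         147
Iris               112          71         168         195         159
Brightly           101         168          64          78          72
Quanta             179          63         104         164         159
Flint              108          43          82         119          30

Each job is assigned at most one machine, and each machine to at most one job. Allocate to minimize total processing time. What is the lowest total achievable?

Optimal: Brightly→Machine M2 (101 min), Quanta→Machine M7 (63 min), Ember→Machine M3 (45 min), Larkspur→Machine M5 (36 min), Flint→Machine M1 (30 min) — total 101+63+45+36+30 = 275 min.
Row-greedy (each job in turn takes its cheapest remaining machine) gives 403 min, worse by 128.
Every other assignment is strictly worse.

Min total: 275 min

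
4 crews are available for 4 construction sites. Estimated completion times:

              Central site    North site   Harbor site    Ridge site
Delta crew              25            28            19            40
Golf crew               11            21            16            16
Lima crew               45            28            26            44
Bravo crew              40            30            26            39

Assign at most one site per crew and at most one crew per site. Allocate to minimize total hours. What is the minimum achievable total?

This is the linear assignment problem.
Optimal: Delta crew→Central site (25 hours), Golf crew→Ridge site (16 hours), Lima crew→North site (28 hours), Bravo crew→Harbor site (26 hours) — total 25+16+28+26 = 95 hours.
Column-greedy (each site in turn goes to its cheapest remaining crew) gives 104 hours, worse by 9.
Next-best assignment: Delta crew→Central site, Golf crew→Ridge site, Lima crew→Harbor site, Bravo crew→North site = 97 hours.
No other one-to-one assignment undercuts 95 hours.

Minimum total: 95 hours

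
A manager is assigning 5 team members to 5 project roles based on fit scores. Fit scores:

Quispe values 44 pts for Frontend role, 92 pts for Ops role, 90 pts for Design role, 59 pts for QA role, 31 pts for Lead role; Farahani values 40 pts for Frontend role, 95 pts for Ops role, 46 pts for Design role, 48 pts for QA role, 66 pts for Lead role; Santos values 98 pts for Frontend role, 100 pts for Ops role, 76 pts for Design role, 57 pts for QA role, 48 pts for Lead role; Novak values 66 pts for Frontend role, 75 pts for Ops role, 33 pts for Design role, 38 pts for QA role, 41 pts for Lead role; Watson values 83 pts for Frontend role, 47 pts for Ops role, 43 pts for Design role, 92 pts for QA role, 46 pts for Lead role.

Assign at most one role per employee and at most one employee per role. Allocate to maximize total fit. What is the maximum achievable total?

Maximum total: 421 pts

Optimal: Quispe→Design role (90 pts), Farahani→Lead role (66 pts), Santos→Frontend role (98 pts), Novak→Ops role (75 pts), Watson→QA role (92 pts) — total 90+66+98+75+92 = 421 pts.
Row-greedy (each employee in turn takes its best remaining role) gives 337 pts, worse by 84.
Next-best assignment: Quispe→Design role, Farahani→Ops role, Santos→Frontend role, Novak→Lead role, Watson→QA role = 416 pts.
Swapping Quispe↔Novak (Quispe→Ops role 92 pts, Novak→Design role 33 pts) loses 40.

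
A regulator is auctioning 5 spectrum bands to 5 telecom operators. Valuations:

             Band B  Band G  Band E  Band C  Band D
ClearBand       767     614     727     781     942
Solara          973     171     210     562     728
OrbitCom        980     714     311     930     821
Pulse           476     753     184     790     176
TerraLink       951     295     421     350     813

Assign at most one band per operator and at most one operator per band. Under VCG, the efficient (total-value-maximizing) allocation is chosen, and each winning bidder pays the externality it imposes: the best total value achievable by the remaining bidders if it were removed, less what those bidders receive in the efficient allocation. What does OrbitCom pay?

Efficient allocation: ClearBand→Band E ($727M), Solara→Band B ($973M), OrbitCom→Band C ($930M), Pulse→Band G ($753M), TerraLink→Band D ($813M); total welfare W = $4196M.
OrbitCom receives Band C at value $930M, so the others get W − 930 = $3266M.
Without OrbitCom: best allocation of the remaining 4 bidders over all 5 bands is ClearBand→Band C ($781M), Solara→Band B ($973M), Pulse→Band G ($753M), TerraLink→Band D ($813M), total $3320M.
VCG payment = (others' best without OrbitCom) − (others' welfare with OrbitCom) = 3320 − 3266 = $54M.

OrbitCom pays $54M.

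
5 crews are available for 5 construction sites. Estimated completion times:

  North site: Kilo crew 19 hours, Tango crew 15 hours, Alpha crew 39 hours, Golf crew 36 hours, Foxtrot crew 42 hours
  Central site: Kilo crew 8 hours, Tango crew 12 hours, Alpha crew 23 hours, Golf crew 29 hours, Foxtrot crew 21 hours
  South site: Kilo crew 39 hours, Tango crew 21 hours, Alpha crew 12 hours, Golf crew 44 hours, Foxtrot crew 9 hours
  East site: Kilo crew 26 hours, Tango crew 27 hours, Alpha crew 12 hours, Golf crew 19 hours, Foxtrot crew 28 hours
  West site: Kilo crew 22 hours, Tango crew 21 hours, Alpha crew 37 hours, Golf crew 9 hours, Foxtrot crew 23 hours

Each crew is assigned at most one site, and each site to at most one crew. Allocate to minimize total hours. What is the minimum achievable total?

Min total: 53 hours

Optimal: Kilo crew→Central site (8 hours), Tango crew→North site (15 hours), Alpha crew→East site (12 hours), Golf crew→West site (9 hours), Foxtrot crew→South site (9 hours) — total 8+15+12+9+9 = 53 hours.
Row-greedy (each crew in turn takes its cheapest remaining site) gives 72 hours, worse by 19.
Next-best assignment: Kilo crew→North site, Tango crew→Central site, Alpha crew→East site, Golf crew→West site, Foxtrot crew→South site = 61 hours.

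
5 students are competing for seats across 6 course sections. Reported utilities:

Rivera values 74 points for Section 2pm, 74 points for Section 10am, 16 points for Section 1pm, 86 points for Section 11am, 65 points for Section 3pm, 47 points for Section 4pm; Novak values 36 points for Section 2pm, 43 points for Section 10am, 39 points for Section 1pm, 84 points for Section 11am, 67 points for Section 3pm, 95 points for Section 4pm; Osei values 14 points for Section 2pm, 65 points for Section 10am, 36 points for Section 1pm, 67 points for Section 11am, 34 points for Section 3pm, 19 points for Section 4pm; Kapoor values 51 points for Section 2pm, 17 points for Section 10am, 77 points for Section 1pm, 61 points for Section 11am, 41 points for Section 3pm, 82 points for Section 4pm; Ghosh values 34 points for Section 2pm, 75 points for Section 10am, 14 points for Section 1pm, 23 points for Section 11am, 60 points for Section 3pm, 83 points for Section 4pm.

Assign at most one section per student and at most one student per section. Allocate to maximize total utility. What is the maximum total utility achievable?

Maximum total: 388 points

This is a one-to-one assignment (maximum-weight bipartite matching).
Optimal: Rivera→Section 2pm (74 points), Novak→Section 4pm (95 points), Osei→Section 11am (67 points), Kapoor→Section 1pm (77 points), Ghosh→Section 10am (75 points) — total 74+95+67+77+75 = 388 points.
Row-greedy (each student in turn takes its best remaining section) gives 383 points, worse by 5.
No other one-to-one assignment exceeds 388 points.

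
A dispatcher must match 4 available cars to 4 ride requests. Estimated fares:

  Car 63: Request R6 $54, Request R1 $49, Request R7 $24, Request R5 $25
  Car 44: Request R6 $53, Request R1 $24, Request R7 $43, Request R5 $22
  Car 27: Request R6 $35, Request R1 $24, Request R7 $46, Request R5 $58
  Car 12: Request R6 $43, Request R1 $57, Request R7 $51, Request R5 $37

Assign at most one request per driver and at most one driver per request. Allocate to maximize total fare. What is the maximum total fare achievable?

Optimal: Car 63→Request R6 ($54), Car 44→Request R7 ($43), Car 27→Request R5 ($58), Car 12→Request R1 ($57) — total 54+43+58+57 = $212.
Column-greedy (each request in turn goes to its best remaining driver) gives $179, worse by 33.
Next-best assignment: Car 63→Request R1, Car 44→Request R6, Car 27→Request R5, Car 12→Request R7 = $211.

Max total: $212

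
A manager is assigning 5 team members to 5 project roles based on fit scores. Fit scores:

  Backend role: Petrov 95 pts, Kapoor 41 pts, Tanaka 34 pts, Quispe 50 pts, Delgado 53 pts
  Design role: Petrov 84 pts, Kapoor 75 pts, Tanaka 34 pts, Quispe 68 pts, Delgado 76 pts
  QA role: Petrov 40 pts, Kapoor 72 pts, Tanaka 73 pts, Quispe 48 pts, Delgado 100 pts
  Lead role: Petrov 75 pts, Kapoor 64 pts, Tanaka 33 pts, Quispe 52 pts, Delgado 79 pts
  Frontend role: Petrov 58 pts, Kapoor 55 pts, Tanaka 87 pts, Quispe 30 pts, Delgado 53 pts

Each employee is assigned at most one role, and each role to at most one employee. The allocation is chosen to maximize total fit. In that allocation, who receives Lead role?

This is a one-to-one assignment (maximum-weight bipartite matching).
Optimal: Petrov→Backend role (95 pts), Kapoor→Lead role (64 pts), Tanaka→Frontend role (87 pts), Quispe→Design role (68 pts), Delgado→QA role (100 pts) — total 95+64+87+68+100 = 414 pts.
Row-greedy (each employee in turn takes its best remaining role) gives 409 pts, worse by 5.
Next-best assignment: Petrov→Backend role, Kapoor→Design role, Tanaka→Frontend role, Quispe→Lead role, Delgado→QA role = 409 pts.
No other one-to-one assignment exceeds 414 pts.
Kapoor's own top role is Design role (75 pts), but forcing Kapoor→Design role and reassigning the rest optimally gives only 409 pts — worse by 5.

Kapoor receives Lead role.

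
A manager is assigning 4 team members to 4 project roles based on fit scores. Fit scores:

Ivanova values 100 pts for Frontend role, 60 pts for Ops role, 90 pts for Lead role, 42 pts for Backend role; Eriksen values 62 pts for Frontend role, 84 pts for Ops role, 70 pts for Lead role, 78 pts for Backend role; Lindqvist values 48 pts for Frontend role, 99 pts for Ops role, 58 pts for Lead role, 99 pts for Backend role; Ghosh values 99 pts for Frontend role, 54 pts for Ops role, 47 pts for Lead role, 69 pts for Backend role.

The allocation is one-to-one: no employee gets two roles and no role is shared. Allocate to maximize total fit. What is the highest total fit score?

Optimal: Ivanova→Lead role (90 pts), Eriksen→Ops role (84 pts), Lindqvist→Backend role (99 pts), Ghosh→Frontend role (99 pts) — total 90+84+99+99 = 372 pts.
Column-greedy (each role in turn goes to its best remaining employee) gives 338 pts, worse by 34.
Checked against all permutations: 372 pts is optimal.

Max total: 372 pts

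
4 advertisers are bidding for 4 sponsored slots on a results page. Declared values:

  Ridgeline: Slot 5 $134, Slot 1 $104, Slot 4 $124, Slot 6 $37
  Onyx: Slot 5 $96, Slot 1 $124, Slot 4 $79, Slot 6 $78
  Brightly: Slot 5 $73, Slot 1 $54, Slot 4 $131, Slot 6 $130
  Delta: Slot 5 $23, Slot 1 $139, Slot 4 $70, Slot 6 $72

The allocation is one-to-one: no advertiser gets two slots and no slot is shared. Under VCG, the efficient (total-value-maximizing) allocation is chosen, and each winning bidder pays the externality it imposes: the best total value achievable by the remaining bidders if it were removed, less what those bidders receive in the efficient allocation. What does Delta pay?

Delta pays $39.

Efficient allocation: Ridgeline→Slot 4 ($124), Onyx→Slot 5 ($96), Brightly→Slot 6 ($130), Delta→Slot 1 ($139); total welfare W = $489.
Delta receives Slot 1 at value $139, so the others get W − 139 = $350.
Without Delta: best allocation of the remaining 3 bidders over all 4 slots is Ridgeline→Slot 5 ($134), Onyx→Slot 1 ($124), Brightly→Slot 4 ($131), total $389.
VCG payment = (others' best without Delta) − (others' welfare with Delta) = 389 − 350 = $39.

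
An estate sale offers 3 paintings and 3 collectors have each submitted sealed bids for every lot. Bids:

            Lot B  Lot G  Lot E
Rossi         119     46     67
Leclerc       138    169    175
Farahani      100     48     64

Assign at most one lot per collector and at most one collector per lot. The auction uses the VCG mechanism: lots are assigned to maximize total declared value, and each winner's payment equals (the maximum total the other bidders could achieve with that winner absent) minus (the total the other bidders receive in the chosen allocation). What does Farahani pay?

Efficient allocation: Rossi→Lot B ($119), Leclerc→Lot G ($169), Farahani→Lot E ($64); total welfare W = $352.
Farahani receives Lot E at value $64, so the others get W − 64 = $288.
Without Farahani: best allocation of the remaining 2 bidders over all 3 lots is Rossi→Lot B ($119), Leclerc→Lot E ($175), total $294.
VCG payment = (others' best without Farahani) − (others' welfare with Farahani) = 294 − 288 = $6.

Farahani pays $6.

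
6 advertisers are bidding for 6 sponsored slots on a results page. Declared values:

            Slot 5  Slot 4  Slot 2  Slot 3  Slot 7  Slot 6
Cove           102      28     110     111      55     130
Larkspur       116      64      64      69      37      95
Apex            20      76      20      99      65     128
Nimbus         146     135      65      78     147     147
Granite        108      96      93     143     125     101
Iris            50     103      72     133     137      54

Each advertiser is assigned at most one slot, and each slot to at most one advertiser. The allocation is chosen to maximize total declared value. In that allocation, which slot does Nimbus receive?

Nimbus receives Slot 4.

Optimal: Cove→Slot 2 ($110), Larkspur→Slot 5 ($116), Apex→Slot 6 ($128), Nimbus→Slot 4 ($135), Granite→Slot 3 ($143), Iris→Slot 7 ($137) — total 110+116+128+135+143+137 = $769.
Row-greedy (each advertiser in turn takes its best remaining slot) gives $660, worse by 109.
Next-best assignment: Cove→Slot 2, Larkspur→Slot 5, Apex→Slot 6, Nimbus→Slot 4, Granite→Slot 7, Iris→Slot 3 = $747.
Swapping Granite↔Larkspur (Granite→Slot 5 $108, Larkspur→Slot 3 $69) loses 82.
Nimbus's own top slot is Slot 7 ($147), but forcing Nimbus→Slot 7 and reassigning the rest optimally gives only $747 — worse by 22.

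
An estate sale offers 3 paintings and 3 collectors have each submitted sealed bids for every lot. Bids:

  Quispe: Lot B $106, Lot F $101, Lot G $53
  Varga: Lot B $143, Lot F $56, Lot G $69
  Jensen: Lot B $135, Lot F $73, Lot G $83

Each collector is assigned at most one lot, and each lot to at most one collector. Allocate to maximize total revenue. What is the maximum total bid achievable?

Optimal: Quispe→Lot F ($101), Varga→Lot B ($143), Jensen→Lot G ($83) — total 101+143+83 = $327.
Row-greedy (each collector in turn takes its best remaining lot) gives $248, worse by 79.
Next-best assignment: Quispe→Lot F, Varga→Lot G, Jensen→Lot B = $305.

Maximum total: $327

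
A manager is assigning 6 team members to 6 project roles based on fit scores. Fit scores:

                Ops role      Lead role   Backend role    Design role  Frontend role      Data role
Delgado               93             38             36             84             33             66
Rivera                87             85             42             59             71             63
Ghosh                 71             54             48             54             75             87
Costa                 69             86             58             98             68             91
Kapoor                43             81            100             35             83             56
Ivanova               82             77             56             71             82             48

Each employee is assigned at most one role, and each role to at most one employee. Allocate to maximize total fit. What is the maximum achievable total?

Treat this as an assignment problem: match each employee to one role.
Optimal: Delgado→Ops role (93 pts), Rivera→Lead role (85 pts), Ghosh→Data role (87 pts), Costa→Design role (98 pts), Kapoor→Backend role (100 pts), Ivanova→Frontend role (82 pts) — total 93+85+87+98+100+82 = 545 pts.
Column-greedy (each role in turn goes to its best remaining employee) gives 488 pts, worse by 57.

Maximum total: 545 pts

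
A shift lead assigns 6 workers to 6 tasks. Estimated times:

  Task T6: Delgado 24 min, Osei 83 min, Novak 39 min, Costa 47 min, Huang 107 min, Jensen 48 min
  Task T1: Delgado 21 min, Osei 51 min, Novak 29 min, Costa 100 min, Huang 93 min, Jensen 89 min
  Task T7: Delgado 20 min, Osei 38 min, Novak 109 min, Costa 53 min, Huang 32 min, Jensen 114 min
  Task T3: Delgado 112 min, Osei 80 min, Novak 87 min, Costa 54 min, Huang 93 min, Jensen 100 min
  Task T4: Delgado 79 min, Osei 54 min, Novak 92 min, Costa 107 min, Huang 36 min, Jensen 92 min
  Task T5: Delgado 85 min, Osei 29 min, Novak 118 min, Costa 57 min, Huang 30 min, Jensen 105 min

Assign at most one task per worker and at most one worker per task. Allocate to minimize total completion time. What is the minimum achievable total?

Optimal: Delgado→Task T7 (20 min), Osei→Task T5 (29 min), Novak→Task T1 (29 min), Costa→Task T3 (54 min), Huang→Task T4 (36 min), Jensen→Task T6 (48 min) — total 20+29+29+54+36+48 = 216 min.
Row-greedy (each worker in turn takes its cheapest remaining task) gives 261 min, worse by 45.
Next-best assignment: Delgado→Task T7, Osei→Task T4, Novak→Task T1, Costa→Task T3, Huang→Task T5, Jensen→Task T6 = 235 min.
Every other assignment is strictly worse.

Minimum total: 216 min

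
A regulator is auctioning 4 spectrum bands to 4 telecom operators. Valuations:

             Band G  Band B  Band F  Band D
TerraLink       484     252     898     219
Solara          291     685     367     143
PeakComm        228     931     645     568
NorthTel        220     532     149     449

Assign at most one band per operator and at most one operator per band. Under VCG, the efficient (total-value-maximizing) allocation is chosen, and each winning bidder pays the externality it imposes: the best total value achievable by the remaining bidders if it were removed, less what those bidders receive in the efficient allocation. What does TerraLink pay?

Efficient allocation: TerraLink→Band F ($898M), Solara→Band G ($291M), PeakComm→Band B ($931M), NorthTel→Band D ($449M); total welfare W = $2569M.
TerraLink receives Band F at value $898M, so the others get W − 898 = $1671M.
Without TerraLink: best allocation of the remaining 3 bidders over all 4 bands is Solara→Band B ($685M), PeakComm→Band F ($645M), NorthTel→Band D ($449M), total $1779M.
VCG payment = (others' best without TerraLink) − (others' welfare with TerraLink) = 1779 − 1671 = $108M.

TerraLink pays $108M.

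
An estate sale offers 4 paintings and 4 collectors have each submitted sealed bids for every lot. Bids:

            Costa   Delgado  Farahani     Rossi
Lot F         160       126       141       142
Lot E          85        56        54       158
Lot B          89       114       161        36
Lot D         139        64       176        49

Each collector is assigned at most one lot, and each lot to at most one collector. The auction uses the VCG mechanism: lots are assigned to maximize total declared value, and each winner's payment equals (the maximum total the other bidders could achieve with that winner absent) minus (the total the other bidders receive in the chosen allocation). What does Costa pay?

Efficient allocation: Costa→Lot F ($160), Delgado→Lot B ($114), Farahani→Lot D ($176), Rossi→Lot E ($158); total welfare W = $608.
Costa receives Lot F at value $160, so the others get W − 160 = $448.
Without Costa: best allocation of the remaining 3 bidders over all 4 lots is Delgado→Lot F ($126), Farahani→Lot D ($176), Rossi→Lot E ($158), total $460.
VCG payment = (others' best without Costa) − (others' welfare with Costa) = 460 − 448 = $12.

Costa pays $12.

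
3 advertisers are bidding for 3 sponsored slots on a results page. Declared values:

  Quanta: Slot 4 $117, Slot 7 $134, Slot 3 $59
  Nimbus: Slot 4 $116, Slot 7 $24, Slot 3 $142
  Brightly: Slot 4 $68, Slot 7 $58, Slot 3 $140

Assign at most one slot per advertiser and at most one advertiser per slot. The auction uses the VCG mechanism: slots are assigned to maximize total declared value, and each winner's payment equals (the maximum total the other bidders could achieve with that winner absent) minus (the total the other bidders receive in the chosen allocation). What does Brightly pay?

Brightly pays $26.

Efficient allocation: Quanta→Slot 7 ($134), Nimbus→Slot 4 ($116), Brightly→Slot 3 ($140); total welfare W = $390.
Brightly receives Slot 3 at value $140, so the others get W − 140 = $250.
Without Brightly: best allocation of the remaining 2 bidders over all 3 slots is Quanta→Slot 7 ($134), Nimbus→Slot 3 ($142), total $276.
VCG payment = (others' best without Brightly) − (others' welfare with Brightly) = 276 − 250 = $26.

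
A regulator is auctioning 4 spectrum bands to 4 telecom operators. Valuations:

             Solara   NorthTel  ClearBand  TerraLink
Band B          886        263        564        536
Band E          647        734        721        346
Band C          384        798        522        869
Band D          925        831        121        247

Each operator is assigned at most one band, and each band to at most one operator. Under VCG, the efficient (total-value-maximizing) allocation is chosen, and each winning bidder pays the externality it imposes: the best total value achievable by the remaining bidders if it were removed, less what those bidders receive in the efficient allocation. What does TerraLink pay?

Efficient allocation: Solara→Band B ($886M), NorthTel→Band D ($831M), ClearBand→Band E ($721M), TerraLink→Band C ($869M); total welfare W = $3307M.
TerraLink receives Band C at value $869M, so the others get W − 869 = $2438M.
Without TerraLink: best allocation of the remaining 3 bidders over all 4 bands is Solara→Band D ($925M), NorthTel→Band C ($798M), ClearBand→Band E ($721M), total $2444M.
VCG payment = (others' best without TerraLink) − (others' welfare with TerraLink) = 2444 − 2438 = $6M.

TerraLink pays $6M.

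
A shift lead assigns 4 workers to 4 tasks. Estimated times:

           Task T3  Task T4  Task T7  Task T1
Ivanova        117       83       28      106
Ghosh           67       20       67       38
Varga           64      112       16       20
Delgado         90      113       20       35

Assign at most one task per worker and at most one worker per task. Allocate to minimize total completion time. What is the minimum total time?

Minimum total: 147 min

This is a one-to-one assignment (minimum-cost bipartite matching).
Optimal: Ivanova→Task T7 (28 min), Ghosh→Task T4 (20 min), Varga→Task T3 (64 min), Delgado→Task T1 (35 min) — total 28+20+64+35 = 147 min.
Column-greedy (each task in turn goes to its cheapest remaining worker) gives 210 min, worse by 63.
Next-best assignment: Ivanova→Task T7, Ghosh→Task T4, Varga→Task T1, Delgado→Task T3 = 158 min.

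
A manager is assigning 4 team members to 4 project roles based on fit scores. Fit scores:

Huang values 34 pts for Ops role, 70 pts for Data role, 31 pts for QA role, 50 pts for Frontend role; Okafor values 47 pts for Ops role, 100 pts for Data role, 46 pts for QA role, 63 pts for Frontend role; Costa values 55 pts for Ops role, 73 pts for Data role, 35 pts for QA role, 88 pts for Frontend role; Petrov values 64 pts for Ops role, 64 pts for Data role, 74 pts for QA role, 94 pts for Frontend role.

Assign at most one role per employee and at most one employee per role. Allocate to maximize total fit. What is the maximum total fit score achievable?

Optimal: Huang→Ops role (34 pts), Okafor→Data role (100 pts), Costa→Frontend role (88 pts), Petrov→QA role (74 pts) — total 34+100+88+74 = 296 pts.
Max-entry greedy (repeatedly take the single best remaining cell) gives 280 pts, worse by 16.

Max total: 296 pts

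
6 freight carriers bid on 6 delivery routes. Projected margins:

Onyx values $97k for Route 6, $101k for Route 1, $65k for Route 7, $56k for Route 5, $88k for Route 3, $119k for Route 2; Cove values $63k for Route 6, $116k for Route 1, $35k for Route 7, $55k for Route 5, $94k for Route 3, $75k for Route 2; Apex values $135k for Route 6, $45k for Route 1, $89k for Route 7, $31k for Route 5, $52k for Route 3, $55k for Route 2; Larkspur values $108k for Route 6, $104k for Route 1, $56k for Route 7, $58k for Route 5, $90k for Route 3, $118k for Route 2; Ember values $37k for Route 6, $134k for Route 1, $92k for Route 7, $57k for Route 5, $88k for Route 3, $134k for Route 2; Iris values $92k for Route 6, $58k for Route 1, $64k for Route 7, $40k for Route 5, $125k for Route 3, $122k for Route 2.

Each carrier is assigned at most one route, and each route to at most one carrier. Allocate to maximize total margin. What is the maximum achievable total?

Optimal: Onyx→Route 2 ($119k), Cove→Route 1 ($116k), Apex→Route 6 ($135k), Larkspur→Route 5 ($58k), Ember→Route 7 ($92k), Iris→Route 3 ($125k) — total 119+116+135+58+92+125 = $645k.
Max-entry greedy (repeatedly take the single best remaining cell) gives $606k, worse by 39.
No other one-to-one assignment exceeds $645k.

Max total: $645k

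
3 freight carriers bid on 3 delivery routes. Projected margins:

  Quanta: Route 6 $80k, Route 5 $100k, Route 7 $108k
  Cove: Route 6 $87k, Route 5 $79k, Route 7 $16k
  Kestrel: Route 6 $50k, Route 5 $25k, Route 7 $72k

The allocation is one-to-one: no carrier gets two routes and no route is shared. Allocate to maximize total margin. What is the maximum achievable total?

Max total: $259k

Treat this as an assignment problem: match each carrier to one route.
Optimal: Quanta→Route 5 ($100k), Cove→Route 6 ($87k), Kestrel→Route 7 ($72k) — total 100+87+72 = $259k.
Row-greedy (each carrier in turn takes its best remaining route) gives $220k, worse by 39.
Next-best assignment: Quanta→Route 7, Cove→Route 5, Kestrel→Route 6 = $237k.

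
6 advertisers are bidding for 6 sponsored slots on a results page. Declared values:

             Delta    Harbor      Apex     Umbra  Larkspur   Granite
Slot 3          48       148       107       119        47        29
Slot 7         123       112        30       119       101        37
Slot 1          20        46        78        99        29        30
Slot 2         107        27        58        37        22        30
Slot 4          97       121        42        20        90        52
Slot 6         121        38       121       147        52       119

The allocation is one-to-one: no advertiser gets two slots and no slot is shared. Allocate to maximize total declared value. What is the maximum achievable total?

Optimal: Delta→Slot 2 ($107), Harbor→Slot 3 ($148), Apex→Slot 1 ($78), Umbra→Slot 7 ($119), Larkspur→Slot 4 ($90), Granite→Slot 6 ($119) — total 107+148+78+119+90+119 = $661.
Column-greedy (each slot in turn goes to its best remaining advertiser) gives $637, worse by 24.
Next-best assignment: Delta→Slot 2, Harbor→Slot 4, Apex→Slot 3, Umbra→Slot 1, Larkspur→Slot 7, Granite→Slot 6 = $654.
No other one-to-one assignment exceeds $661.

Max total: $661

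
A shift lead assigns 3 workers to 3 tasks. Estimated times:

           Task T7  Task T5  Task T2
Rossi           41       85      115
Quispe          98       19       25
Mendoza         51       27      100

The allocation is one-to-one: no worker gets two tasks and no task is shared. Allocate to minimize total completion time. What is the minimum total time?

This is a one-to-one assignment (minimum-cost bipartite matching).
Optimal: Rossi→Task T7 (41 min), Quispe→Task T2 (25 min), Mendoza→Task T5 (27 min) — total 41+25+27 = 93 min.

Minimum total: 93 min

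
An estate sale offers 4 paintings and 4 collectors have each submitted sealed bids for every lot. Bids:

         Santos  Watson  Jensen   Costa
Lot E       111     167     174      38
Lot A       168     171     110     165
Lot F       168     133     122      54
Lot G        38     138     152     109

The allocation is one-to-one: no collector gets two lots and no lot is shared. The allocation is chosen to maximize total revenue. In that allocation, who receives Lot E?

Optimal: Santos→Lot F ($168), Watson→Lot E ($167), Jensen→Lot G ($152), Costa→Lot A ($165) — total 168+167+152+165 = $652.
Max-entry greedy (repeatedly take the single best remaining cell) gives $622, worse by 30.
Watson's own top lot is Lot A ($171), but forcing Watson→Lot A and reassigning the rest optimally gives only $622 — worse by 30.

Watson receives Lot E.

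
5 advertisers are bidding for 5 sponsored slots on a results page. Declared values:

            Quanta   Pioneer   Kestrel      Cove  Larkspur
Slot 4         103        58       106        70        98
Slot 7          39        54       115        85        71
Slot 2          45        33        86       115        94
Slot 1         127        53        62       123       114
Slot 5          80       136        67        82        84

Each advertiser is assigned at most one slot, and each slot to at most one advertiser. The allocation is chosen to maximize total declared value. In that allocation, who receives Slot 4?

Larkspur receives Slot 4.

This is the linear assignment problem.
Optimal: Quanta→Slot 1 ($127), Pioneer→Slot 5 ($136), Kestrel→Slot 7 ($115), Cove→Slot 2 ($115), Larkspur→Slot 4 ($98) — total 127+136+115+115+98 = $591.
Column-greedy (each slot in turn goes to its best remaining advertiser) gives $548, worse by 43.
Swapping Larkspur↔Kestrel (Larkspur→Slot 7 $71, Kestrel→Slot 4 $106) loses 36.
Larkspur's own top slot is Slot 1 ($114), but forcing Larkspur→Slot 1 and reassigning the rest optimally gives only $583 — worse by 8.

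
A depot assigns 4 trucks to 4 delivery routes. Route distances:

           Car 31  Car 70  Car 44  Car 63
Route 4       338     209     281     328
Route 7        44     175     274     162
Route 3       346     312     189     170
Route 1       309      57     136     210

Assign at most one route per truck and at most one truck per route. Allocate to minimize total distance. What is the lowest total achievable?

This is the linear assignment problem.
Optimal: Car 31→Route 7 (44 km), Car 70→Route 1 (57 km), Car 44→Route 4 (281 km), Car 63→Route 3 (170 km) — total 44+57+281+170 = 552 km.
Next-best assignment: Car 31→Route 7, Car 70→Route 4, Car 44→Route 1, Car 63→Route 3 = 559 km.
Every other assignment is strictly worse.

Minimum total: 552 km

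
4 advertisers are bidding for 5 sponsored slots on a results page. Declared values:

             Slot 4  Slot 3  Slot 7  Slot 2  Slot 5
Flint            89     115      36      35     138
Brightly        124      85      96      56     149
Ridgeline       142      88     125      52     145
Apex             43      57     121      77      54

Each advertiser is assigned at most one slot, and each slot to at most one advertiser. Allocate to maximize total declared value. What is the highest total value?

Max total: $527

Optimal: Flint→Slot 3 ($115), Brightly→Slot 5 ($149), Ridgeline→Slot 4 ($142), Apex→Slot 7 ($121) — total 115+149+142+121 = $527.
Row-greedy (each advertiser in turn takes its best remaining slot) gives $464, worse by 63.
No other one-to-one assignment exceeds $527.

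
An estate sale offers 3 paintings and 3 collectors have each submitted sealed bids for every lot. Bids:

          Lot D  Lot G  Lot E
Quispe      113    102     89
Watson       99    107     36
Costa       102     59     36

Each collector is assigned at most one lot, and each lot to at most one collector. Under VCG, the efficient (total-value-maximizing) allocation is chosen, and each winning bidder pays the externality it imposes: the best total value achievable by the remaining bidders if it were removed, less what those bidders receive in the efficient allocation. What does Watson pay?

Efficient allocation: Quispe→Lot E ($89), Watson→Lot G ($107), Costa→Lot D ($102); total welfare W = $298.
Watson receives Lot G at value $107, so the others get W − 107 = $191.
Without Watson: best allocation of the remaining 2 bidders over all 3 lots is Quispe→Lot G ($102), Costa→Lot D ($102), total $204.
VCG payment = (others' best without Watson) − (others' welfare with Watson) = 204 − 191 = $13.

Watson pays $13.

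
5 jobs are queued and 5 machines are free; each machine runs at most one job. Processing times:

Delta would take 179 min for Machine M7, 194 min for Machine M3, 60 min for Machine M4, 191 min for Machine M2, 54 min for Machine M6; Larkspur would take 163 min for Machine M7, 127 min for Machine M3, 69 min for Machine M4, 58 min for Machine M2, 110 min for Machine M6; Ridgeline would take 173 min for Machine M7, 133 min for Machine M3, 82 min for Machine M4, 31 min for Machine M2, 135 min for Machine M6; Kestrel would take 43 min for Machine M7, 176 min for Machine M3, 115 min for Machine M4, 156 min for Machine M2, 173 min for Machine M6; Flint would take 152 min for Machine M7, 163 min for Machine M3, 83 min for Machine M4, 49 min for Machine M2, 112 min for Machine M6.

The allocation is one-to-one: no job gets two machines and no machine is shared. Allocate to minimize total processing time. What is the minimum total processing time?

Min total: 338 min

Optimal: Delta→Machine M6 (54 min), Larkspur→Machine M3 (127 min), Ridgeline→Machine M2 (31 min), Kestrel→Machine M7 (43 min), Flint→Machine M4 (83 min) — total 54+127+31+43+83 = 338 min.
Row-greedy (each job in turn takes its cheapest remaining machine) gives 400 min, worse by 62.
Next-best assignment: Delta→Machine M6, Larkspur→Machine M4, Ridgeline→Machine M3, Kestrel→Machine M7, Flint→Machine M2 = 348 min.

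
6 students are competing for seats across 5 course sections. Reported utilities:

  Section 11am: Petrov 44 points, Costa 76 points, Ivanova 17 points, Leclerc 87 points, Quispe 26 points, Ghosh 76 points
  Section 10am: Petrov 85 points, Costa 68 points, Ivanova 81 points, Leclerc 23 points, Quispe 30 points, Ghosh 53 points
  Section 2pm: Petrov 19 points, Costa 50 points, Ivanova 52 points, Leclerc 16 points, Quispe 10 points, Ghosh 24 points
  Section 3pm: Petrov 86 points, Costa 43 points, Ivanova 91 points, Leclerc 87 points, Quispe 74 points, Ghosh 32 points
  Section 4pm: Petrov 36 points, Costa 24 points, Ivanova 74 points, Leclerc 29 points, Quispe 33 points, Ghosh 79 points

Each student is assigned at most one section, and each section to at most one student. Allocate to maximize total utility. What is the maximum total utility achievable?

Maximum total: 392 points

Optimal: Leclerc→Section 11am (87 points), Petrov→Section 10am (85 points), Costa→Section 2pm (50 points), Ivanova→Section 3pm (91 points), Ghosh→Section 4pm (79 points) — total 87+85+50+91+79 = 392 points.
Row-greedy (each student in turn takes its best remaining section) gives 282 points, worse by 110.
Checked against all permutations: 392 points is optimal.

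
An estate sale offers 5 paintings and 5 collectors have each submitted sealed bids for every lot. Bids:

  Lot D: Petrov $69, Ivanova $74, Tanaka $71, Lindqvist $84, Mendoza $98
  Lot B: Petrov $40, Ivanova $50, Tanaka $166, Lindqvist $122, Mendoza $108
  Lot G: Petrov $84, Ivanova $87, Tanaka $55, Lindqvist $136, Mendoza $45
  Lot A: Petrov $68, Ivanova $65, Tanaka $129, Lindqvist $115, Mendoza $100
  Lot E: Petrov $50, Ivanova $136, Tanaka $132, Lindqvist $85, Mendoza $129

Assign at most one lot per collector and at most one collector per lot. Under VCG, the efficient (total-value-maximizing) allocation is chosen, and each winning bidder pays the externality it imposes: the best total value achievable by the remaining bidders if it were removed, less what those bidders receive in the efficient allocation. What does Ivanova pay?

Efficient allocation: Petrov→Lot D ($69), Ivanova→Lot E ($136), Tanaka→Lot B ($166), Lindqvist→Lot G ($136), Mendoza→Lot A ($100); total welfare W = $607.
Ivanova receives Lot E at value $136, so the others get W − 136 = $471.
Without Ivanova: best allocation of the remaining 4 bidders over all 5 lots is Petrov→Lot D ($69), Tanaka→Lot B ($166), Lindqvist→Lot G ($136), Mendoza→Lot E ($129), total $500.
VCG payment = (others' best without Ivanova) − (others' welfare with Ivanova) = 500 − 471 = $29.

Ivanova pays $29.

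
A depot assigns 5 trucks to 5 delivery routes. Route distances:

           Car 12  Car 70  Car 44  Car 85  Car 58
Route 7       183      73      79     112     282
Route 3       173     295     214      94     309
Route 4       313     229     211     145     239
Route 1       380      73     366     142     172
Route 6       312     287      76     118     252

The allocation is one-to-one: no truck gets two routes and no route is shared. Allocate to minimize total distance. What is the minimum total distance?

Minimum total: 639 km

Optimal: Car 12→Route 3 (173 km), Car 70→Route 7 (73 km), Car 44→Route 6 (76 km), Car 85→Route 4 (145 km), Car 58→Route 1 (172 km) — total 173+73+76+145+172 = 639 km.
Column-greedy (each route in turn goes to its cheapest remaining truck) gives 862 km, worse by 223.
Next-best assignment: Car 12→Route 7, Car 70→Route 1, Car 44→Route 6, Car 85→Route 3, Car 58→Route 4 = 665 km.
Swapping Car 12↔Car 58 (Car 12→Route 1 380 km, Car 58→Route 3 309 km) adds 344.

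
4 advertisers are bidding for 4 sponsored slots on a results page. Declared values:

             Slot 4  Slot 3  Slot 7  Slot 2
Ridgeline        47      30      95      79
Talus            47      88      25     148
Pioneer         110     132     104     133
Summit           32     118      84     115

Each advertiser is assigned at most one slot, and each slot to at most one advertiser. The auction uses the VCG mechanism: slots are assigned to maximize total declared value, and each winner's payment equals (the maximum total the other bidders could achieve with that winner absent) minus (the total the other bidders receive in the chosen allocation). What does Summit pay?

Efficient allocation: Ridgeline→Slot 7 ($95), Talus→Slot 2 ($148), Pioneer→Slot 4 ($110), Summit→Slot 3 ($118); total welfare W = $471.
Summit receives Slot 3 at value $118, so the others get W − 118 = $353.
Without Summit: best allocation of the remaining 3 bidders over all 4 slots is Ridgeline→Slot 7 ($95), Talus→Slot 2 ($148), Pioneer→Slot 3 ($132), total $375.
VCG payment = (others' best without Summit) − (others' welfare with Summit) = 375 − 353 = $22.

Summit pays $22.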